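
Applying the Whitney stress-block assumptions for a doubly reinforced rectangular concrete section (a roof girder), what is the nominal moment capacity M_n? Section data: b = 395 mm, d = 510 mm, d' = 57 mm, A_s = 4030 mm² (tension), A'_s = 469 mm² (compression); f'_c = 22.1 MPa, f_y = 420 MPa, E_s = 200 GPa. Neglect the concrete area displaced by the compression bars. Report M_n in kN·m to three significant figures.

M_n ≈ 701 kN·m

Assume both tension and compression steel yield.
Net tension couple steel: A_s − A'_s = 3561 mm².
a = (A_s − A'_s) f_y / (0.85 f'_c b) = 1495620/(0.85 × 22.1 × 395) = 201.56 mm.
c = a/β₁ = 201.56/0.85 = 237.13 mm; ε'_s = 0.003(c − d')/c = 0.0023 ≥ f_y/E_s = 0.0021, so compression steel does yield.
M_n = (A_s − A'_s) f_y (d − a/2) + A'_s f_y (d − d') = [1495620 × (510 − 100.78) + 196980 × (510 − 57)] × 10⁻⁶ = 612.04 + 89.23 = 701.27 kN·m.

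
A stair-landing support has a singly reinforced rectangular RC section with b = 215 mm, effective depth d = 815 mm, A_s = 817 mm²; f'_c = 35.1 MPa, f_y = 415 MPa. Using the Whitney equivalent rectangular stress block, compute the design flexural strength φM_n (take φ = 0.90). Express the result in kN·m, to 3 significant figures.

φM_n ≈ 241 kN·m

T = A_s f_y = 817 × 415 = 339055 N = 339.055 kN.
From C = T: a = T/(0.85 f'_c b) = 339055/(0.85 × 35.1 × 215) = 52.86 mm.
M_n = T(d − a/2) = 339.055 kN × (815 − 26.43) mm = 267.37 kN·m.
φM_n = 0.90 × 267.37 = 240.63 kN·m.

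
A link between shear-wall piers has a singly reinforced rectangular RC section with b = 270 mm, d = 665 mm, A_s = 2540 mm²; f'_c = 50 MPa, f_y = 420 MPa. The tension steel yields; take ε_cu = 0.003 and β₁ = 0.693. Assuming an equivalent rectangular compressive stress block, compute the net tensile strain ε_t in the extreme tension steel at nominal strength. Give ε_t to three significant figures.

ε_t ≈ 0.0119

a = A_s f_y/(0.85 f'_c b) = 92.97 mm.
β₁ = 0.693, so c = a/β₁ = 92.97/0.693 = 134.16 mm.
From the linear strain diagram with ε_cu = 0.003: ε_t = 0.003 (d − c)/c = 0.003 × (665 − 134.16)/134.16 = 0.0119.
Since ε_t ≥ 0.005, the section is tension-controlled.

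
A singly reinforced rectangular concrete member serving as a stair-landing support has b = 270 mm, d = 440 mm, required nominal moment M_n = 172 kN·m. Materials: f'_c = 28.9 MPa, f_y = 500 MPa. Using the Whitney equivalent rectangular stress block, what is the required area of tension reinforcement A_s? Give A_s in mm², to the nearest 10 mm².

With M_n = 0.85 f'_c a b (d − a/2), solve the quadratic for a:
a = d − √(d² − 2M_n/(0.85 f'_c b)) = 440 − √(440² − 2 × 172×10⁶/(0.85 × 28.9 × 270)) = 63.52 mm.
A_s = 0.85 f'_c a b / f_y = 0.85 × 28.9 × 63.52 × 270 / 500 = 842.6 mm².

A_s ≈ 840 mm²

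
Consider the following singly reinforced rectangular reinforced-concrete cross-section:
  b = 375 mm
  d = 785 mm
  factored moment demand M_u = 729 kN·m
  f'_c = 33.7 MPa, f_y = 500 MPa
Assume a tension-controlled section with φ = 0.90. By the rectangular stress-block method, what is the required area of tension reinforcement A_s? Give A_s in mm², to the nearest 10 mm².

M_n = M_u/φ = 729/0.90 = 810 kN·m.
With M_n = 0.85 f'_c a b (d − a/2), solve the quadratic for a:
a = d − √(d² − 2M_n/(0.85 f'_c b)) = 785 − √(785² − 2 × 810×10⁶/(0.85 × 33.7 × 375)) = 102.79 mm.
A_s = 0.85 f'_c a b / f_y = 0.85 × 33.7 × 102.79 × 375 / 500 = 2208.3 mm².

A_s ≈ 2210 mm²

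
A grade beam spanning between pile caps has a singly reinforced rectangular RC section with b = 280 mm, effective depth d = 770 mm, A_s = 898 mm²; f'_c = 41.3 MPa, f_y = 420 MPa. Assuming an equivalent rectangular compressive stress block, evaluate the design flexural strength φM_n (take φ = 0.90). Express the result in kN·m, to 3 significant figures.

φM_n ≈ 255 kN·m

T = A_s f_y = 898 × 420 = 377160 N = 377.16 kN.
From C = T: a = T/(0.85 f'_c b) = 377160/(0.85 × 41.3 × 280) = 38.37 mm.
M_n = T(d − a/2) = 377.16 kN × (770 − 19.185) mm = 283.18 kN·m.
φM_n = 0.90 × 283.18 = 254.86 kN·m.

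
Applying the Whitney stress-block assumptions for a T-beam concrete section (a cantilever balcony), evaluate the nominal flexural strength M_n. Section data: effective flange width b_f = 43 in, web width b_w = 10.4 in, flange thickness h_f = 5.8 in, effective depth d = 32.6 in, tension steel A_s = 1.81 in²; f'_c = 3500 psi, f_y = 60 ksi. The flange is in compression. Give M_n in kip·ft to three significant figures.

M_n ≈ 291 kip·ft

Tension: T = A_s f_y = 1.81 × 60 = 108.6 kips.
Try a within the flange: a = T/(0.85 f'_c b_f) = 108.6/(0.85 × 3.5 × 43) = 0.849 in.
Since a = 0.849 ≤ h_f = 5.8 in, the stress block lies entirely in the flange; analyse as a rectangular beam of width b_f.
M_n = T(d − a/2) = 108.6 × (32.6 − 0.4245) = 3494.3 kip·in.
M_n = 3494.3/12 = 291.19 kip·ft.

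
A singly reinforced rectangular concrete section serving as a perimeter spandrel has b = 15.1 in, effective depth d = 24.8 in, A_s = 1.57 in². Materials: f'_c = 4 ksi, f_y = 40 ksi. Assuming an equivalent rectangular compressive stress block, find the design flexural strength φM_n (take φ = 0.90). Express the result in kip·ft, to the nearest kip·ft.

φM_n ≈ 114 kip·ft

T = A_s f_y = 1.57 × 40 = 62.8 kips.
a = T/(0.85 f'_c b) = 62.8/(0.85 × 4 × 15.1) = 1.223 in.
M_n = T(d − a/2) = 62.8 × (24.8 − 0.6115) = 1519.0 kip·in = 1519.0/12 = 126.58 kip·ft.
φM_n = 0.90 × 126.58 = 113.92 kip·ft.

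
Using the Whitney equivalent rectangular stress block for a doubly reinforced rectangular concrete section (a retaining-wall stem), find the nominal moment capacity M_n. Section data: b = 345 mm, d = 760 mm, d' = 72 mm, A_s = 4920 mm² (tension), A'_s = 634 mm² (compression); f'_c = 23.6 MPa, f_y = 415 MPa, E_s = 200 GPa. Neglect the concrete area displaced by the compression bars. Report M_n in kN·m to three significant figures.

Assume both tension and compression steel yield.
Net tension couple steel: A_s − A'_s = 4286 mm².
a = (A_s − A'_s) f_y / (0.85 f'_c b) = 1778690/(0.85 × 23.6 × 345) = 257.01 mm.
c = a/β₁ = 257.01/0.85 = 302.36 mm; ε'_s = 0.003(c − d')/c = 0.0023 ≥ f_y/E_s = 0.0021, so compression steel does yield.
M_n = (A_s − A'_s) f_y (d − a/2) + A'_s f_y (d − d') = [1778690 × (760 − 128.505) + 263110 × (760 − 72)] × 10⁻⁶ = 1123.23 + 181.02 = 1304.25 kN·m.

M_n ≈ 1300 kN·m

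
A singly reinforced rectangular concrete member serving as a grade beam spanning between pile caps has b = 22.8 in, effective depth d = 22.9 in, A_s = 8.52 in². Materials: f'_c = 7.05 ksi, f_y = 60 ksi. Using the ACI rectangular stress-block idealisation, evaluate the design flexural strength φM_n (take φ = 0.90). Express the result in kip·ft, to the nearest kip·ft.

T = A_s f_y = 8.52 × 60 = 511.2 kips.
a = T/(0.85 f'_c b) = 511.2/(0.85 × 7.05 × 22.8) = 3.742 in.
M_n = T(d − a/2) = 511.2 × (22.9 − 1.871) = 10750.0 kip·in = 10750.0/12 = 895.83 kip·ft.
φM_n = 0.90 × 895.83 = 806.25 kip·ft.

φM_n ≈ 806 kip·ft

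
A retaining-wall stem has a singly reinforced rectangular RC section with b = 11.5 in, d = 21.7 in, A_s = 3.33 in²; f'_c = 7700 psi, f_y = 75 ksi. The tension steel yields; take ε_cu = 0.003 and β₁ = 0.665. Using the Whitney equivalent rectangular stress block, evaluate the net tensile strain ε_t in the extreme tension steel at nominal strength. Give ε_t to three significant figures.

a = A_s f_y/(0.85 f'_c b) = 3.318 in.
β₁ = 0.665, so c = a/β₁ = 3.318/0.665 = 4.989 in.
From the linear strain diagram with ε_cu = 0.003: ε_t = 0.003 (d − c)/c = 0.003 × (21.7 − 4.989)/4.989 = 0.0100.
Since ε_t ≥ 0.005, the section is tension-controlled.

ε_t ≈ 0.0100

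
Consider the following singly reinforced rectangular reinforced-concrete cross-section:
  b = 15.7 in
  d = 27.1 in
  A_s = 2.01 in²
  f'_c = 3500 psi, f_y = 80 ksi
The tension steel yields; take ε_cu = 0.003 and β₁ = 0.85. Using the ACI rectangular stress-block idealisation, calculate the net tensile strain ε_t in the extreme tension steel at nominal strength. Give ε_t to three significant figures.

a = A_s f_y/(0.85 f'_c b) = 3.443 in.
β₁ = 0.85, so c = a/β₁ = 3.443/0.85 = 4.051 in.
From the linear strain diagram with ε_cu = 0.003: ε_t = 0.003 (d − c)/c = 0.003 × (27.1 − 4.051)/4.051 = 0.0171.
Since ε_t ≥ 0.005, the section is tension-controlled.

ε_t ≈ 0.0171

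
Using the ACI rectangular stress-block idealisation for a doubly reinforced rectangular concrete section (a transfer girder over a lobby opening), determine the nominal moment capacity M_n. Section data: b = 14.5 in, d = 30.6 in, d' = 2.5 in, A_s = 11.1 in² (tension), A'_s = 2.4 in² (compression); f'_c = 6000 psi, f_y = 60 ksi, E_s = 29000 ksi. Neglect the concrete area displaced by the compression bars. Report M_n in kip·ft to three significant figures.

M_n ≈ 1510 kip·ft

Assume both steels yield.
a = (A_s − A'_s) f_y/(0.85 f'_c b) = (11.1 − 2.4) × 60/(0.85 × 6 × 14.5) = 7.059 in.
c = a/β₁ = 7.059/0.75 = 9.412 in; ε'_s = 0.003(c − d')/c = 0.0022 ≥ ε_y = 0.0021, so the compression steel yields.
M_n = (A_s − A'_s) f_y (d − a/2) + A'_s f_y (d − d') = 522 × (30.6 − 3.5295) + 144 × (30.6 − 2.5) = 14130.8 + 4046.4 = 18177.2 kip·in = 18177.2/12 = 1514.77 kip·ft.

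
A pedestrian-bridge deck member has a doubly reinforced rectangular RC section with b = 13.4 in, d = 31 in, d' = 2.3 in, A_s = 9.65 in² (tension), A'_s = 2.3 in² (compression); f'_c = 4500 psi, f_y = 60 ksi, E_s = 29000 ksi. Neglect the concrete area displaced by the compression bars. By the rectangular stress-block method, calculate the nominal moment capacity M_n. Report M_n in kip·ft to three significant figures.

M_n ≈ 1310 kip·ft

Assume both steels yield.
a = (A_s − A'_s) f_y/(0.85 f'_c b) = (9.65 − 2.3) × 60/(0.85 × 4.5 × 13.4) = 8.604 in.
c = a/β₁ = 8.604/0.825 = 10.429 in; ε'_s = 0.003(c − d')/c = 0.0023 ≥ ε_y = 0.0021, so the compression steel yields.
M_n = (A_s − A'_s) f_y (d − a/2) + A'_s f_y (d − d') = 441 × (31 − 4.302) + 138 × (31 − 2.3) = 11773.8 + 3960.6 = 15734.4 kip·in = 15734.4/12 = 1311.20 kip·ft.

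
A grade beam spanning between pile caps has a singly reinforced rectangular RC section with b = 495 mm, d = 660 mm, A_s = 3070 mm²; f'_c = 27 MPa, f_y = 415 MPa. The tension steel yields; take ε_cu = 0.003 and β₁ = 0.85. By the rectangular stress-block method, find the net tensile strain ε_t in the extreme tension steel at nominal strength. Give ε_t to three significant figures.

a = A_s f_y/(0.85 f'_c b) = 112.15 mm.
β₁ = 0.85, so c = a/β₁ = 112.15/0.85 = 131.94 mm.
From the linear strain diagram with ε_cu = 0.003: ε_t = 0.003 (d − c)/c = 0.003 × (660 − 131.94)/131.94 = 0.0120.
Since ε_t ≥ 0.005, the section is tension-controlled.

ε_t ≈ 0.0120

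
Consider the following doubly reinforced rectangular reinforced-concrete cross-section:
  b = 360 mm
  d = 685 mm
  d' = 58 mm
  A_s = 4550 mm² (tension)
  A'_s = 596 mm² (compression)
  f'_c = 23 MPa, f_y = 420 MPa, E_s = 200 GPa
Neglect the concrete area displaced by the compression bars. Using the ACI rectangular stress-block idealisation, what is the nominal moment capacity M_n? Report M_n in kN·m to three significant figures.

Assume both tension and compression steel yield.
Net tension couple steel: A_s − A'_s = 3954 mm².
a = (A_s − A'_s) f_y / (0.85 f'_c b) = 1660680/(0.85 × 23 × 360) = 235.96 mm.
c = a/β₁ = 235.96/0.85 = 277.60 mm; ε'_s = 0.003(c − d')/c = 0.0024 ≥ f_y/E_s = 0.0021, so compression steel does yield.
M_n = (A_s − A'_s) f_y (d − a/2) + A'_s f_y (d − d') = [1660680 × (685 − 117.98) + 250320 × (685 − 58)] × 10⁻⁶ = 941.64 + 156.95 = 1098.59 kN·m.

M_n ≈ 1100 kN·m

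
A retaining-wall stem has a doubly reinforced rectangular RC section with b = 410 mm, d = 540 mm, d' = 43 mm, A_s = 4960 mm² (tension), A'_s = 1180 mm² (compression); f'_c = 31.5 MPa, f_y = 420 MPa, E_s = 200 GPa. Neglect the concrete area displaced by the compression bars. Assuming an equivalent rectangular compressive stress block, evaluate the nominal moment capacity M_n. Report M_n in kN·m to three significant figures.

M_n ≈ 989 kN·m

Assume both tension and compression steel yield.
Net tension couple steel: A_s − A'_s = 3780 mm².
a = (A_s − A'_s) f_y / (0.85 f'_c b) = 1587600/(0.85 × 31.5 × 410) = 144.62 mm.
c = a/β₁ = 144.62/0.825 = 175.30 mm; ε'_s = 0.003(c − d')/c = 0.0023 ≥ f_y/E_s = 0.0021, so compression steel does yield.
M_n = (A_s − A'_s) f_y (d − a/2) + A'_s f_y (d − d') = [1587600 × (540 − 72.31) + 495600 × (540 − 43)] × 10⁻⁶ = 742.50 + 246.31 = 988.81 kN·m.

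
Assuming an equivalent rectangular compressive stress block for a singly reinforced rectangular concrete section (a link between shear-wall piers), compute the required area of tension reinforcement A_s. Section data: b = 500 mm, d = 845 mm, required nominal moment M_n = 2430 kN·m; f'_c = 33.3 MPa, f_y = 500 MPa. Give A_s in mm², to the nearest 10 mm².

A_s ≈ 6690 mm²

With M_n = 0.85 f'_c a b (d − a/2), solve the quadratic for a:
a = d − √(d² − 2M_n/(0.85 f'_c b)) = 845 − √(845² − 2 × 2430×10⁶/(0.85 × 33.3 × 500)) = 236.21 mm.
A_s = 0.85 f'_c a b / f_y = 0.85 × 33.3 × 236.21 × 500 / 500 = 6685.9 mm².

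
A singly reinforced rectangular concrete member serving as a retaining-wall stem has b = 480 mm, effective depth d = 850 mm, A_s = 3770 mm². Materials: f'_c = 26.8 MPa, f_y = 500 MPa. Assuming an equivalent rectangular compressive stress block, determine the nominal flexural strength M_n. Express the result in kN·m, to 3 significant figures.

M_n ≈ 1440 kN·m

T = A_s f_y = 3770 × 500 = 1885000 N = 1885 kN.
From C = T: a = T/(0.85 f'_c b) = 1885000/(0.85 × 26.8 × 480) = 172.39 mm.
M_n = T(d − a/2) = 1885 kN × (850 − 86.195) mm = 1439.77 kN·m.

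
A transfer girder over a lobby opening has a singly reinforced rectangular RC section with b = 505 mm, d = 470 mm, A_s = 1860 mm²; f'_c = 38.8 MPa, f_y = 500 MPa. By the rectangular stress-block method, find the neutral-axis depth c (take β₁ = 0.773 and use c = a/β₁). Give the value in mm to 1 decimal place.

c ≈ 72.2 mm

T = A_s f_y = 1860 × 500 = 930000 N = 930 kN.
Setting C = 0.85 f'_c a b equal to T: a = 930000/(0.85 × 38.8 × 505) = 55.839 mm.
With β₁ = 0.773, c = a/β₁ = 55.839/0.773 = 72.2 mm.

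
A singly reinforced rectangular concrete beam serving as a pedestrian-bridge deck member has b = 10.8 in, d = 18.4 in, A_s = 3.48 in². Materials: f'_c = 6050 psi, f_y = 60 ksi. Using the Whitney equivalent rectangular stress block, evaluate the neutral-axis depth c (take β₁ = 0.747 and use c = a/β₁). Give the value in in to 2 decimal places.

T = A_s f_y = 3.48 × 60 = 208.8 kips.
a = T/(0.85 f'_c b) = 208.8/(0.85 × 6.05 × 10.8) = 3.7595 in.
With β₁ = 0.747, c = a/β₁ = 3.7595/0.747 = 5.03 in.

c ≈ 5.03 in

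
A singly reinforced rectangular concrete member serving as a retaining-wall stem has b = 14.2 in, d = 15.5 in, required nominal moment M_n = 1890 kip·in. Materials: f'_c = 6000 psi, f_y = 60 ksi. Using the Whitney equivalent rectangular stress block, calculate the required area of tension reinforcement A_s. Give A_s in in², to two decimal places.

From M_n = 0.85 f'_c a b (d − a/2):
a = d − √(d² − 2M_n/(0.85 f'_c b)) = 15.5 − √(15.5² − 2 × 1890/(0.85 × 6 × 14.2)) = 1.787 in.
A_s = 0.85 f'_c a b / f_y = 0.85 × 6 × 1.787 × 14.2 / 60 = 2.157 in².

A_s ≈ 2.16 in²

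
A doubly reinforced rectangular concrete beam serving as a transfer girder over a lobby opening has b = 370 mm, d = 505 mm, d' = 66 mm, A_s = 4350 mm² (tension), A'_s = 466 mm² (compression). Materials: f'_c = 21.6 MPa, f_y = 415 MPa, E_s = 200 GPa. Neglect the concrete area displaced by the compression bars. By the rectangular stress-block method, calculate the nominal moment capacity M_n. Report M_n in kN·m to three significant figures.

Assume both tension and compression steel yield.
Net tension couple steel: A_s − A'_s = 3884 mm².
a = (A_s − A'_s) f_y / (0.85 f'_c b) = 1611860/(0.85 × 21.6 × 370) = 237.28 mm.
c = a/β₁ = 237.28/0.85 = 279.15 mm; ε'_s = 0.003(c − d')/c = 0.0023 ≥ f_y/E_s = 0.0021, so compression steel does yield.
M_n = (A_s − A'_s) f_y (d − a/2) + A'_s f_y (d − d') = [1611860 × (505 − 118.64) + 193390 × (505 − 66)] × 10⁻⁶ = 622.76 + 84.90 = 707.66 kN·m.

M_n ≈ 708 kN·m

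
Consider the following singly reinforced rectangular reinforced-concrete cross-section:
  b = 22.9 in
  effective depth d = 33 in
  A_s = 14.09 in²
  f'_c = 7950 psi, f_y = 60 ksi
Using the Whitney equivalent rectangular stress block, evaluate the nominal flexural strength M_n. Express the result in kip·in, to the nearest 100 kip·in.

T = A_s f_y = 14.09 × 60 = 845.4 kips.
a = T/(0.85 f'_c b) = 845.4/(0.85 × 7.95 × 22.9) = 5.463 in.
M_n = T(d − a/2) = 845.4 × (33 − 2.7315) = 25589.0 kip·in.

M_n ≈ 25600 kip·in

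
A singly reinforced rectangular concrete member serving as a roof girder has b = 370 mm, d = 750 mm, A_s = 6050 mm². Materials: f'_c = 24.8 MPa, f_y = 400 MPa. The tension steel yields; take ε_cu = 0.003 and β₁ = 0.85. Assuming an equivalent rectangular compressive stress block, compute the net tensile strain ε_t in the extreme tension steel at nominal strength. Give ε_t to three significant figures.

a = A_s f_y/(0.85 f'_c b) = 310.27 mm.
β₁ = 0.85, so c = a/β₁ = 310.27/0.85 = 365.02 mm.
From the linear strain diagram with ε_cu = 0.003: ε_t = 0.003 (d − c)/c = 0.003 × (750 − 365.02)/365.02 = 0.00316.
ε_t < 0.004 — the section is over-reinforced for flexure under ACI limits.

ε_t ≈ 0.00316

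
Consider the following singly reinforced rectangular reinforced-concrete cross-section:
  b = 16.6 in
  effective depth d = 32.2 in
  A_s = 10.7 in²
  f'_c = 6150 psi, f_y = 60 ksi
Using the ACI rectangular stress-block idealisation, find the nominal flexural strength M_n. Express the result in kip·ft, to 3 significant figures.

M_n ≈ 1520 kip·ft

T = A_s f_y = 10.7 × 60 = 642 kips.
a = T/(0.85 f'_c b) = 642/(0.85 × 6.15 × 16.6) = 7.398 in.
M_n = T(d − a/2) = 642 × (32.2 − 3.699) = 18297.6 kip·in = 18297.6/12 = 1524.80 kip·ft.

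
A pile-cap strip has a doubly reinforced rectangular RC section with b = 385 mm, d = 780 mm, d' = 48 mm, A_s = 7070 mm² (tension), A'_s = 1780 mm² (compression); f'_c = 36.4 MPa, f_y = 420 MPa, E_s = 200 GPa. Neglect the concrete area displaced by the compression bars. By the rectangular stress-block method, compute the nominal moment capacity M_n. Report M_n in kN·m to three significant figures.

Assume both tension and compression steel yield.
Net tension couple steel: A_s − A'_s = 5290 mm².
a = (A_s − A'_s) f_y / (0.85 f'_c b) = 2221800/(0.85 × 36.4 × 385) = 186.52 mm.
c = a/β₁ = 186.52/0.79 = 236.10 mm; ε'_s = 0.003(c − d')/c = 0.0024 ≥ f_y/E_s = 0.0021, so compression steel does yield.
M_n = (A_s − A'_s) f_y (d − a/2) + A'_s f_y (d − d') = [2221800 × (780 − 93.26) + 747600 × (780 − 48)] × 10⁻⁶ = 1525.80 + 547.24 = 2073.04 kN·m.

M_n ≈ 2070 kN·m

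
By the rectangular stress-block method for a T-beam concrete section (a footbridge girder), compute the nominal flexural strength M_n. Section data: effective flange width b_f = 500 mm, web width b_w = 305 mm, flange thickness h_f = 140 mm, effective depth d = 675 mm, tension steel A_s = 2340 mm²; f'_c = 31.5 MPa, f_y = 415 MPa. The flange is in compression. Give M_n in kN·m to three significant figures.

M_n ≈ 620 kN·m

Tension: T = A_s f_y = 2340 × 415 = 971100 N.
Try a within the flange: a = T/(0.85 f'_c b_f) = 971100/(0.85 × 31.5 × 500) = 72.54 mm.
Since a = 72.54 ≤ h_f = 140 mm, the stress block lies entirely in the flange; analyse as a rectangular beam of width b_f.
M_n = T(d − a/2) = 971100 × (675 − 36.27) = 620.27 × 10⁶ N·mm.
M_n = 620.27 kN·m.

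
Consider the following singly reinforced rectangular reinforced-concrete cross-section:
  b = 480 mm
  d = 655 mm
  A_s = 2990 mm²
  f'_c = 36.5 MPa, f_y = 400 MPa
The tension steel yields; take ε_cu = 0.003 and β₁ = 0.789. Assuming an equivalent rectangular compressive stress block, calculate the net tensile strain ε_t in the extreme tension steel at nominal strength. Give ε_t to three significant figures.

ε_t ≈ 0.0163

a = A_s f_y/(0.85 f'_c b) = 80.31 mm.
β₁ = 0.789, so c = a/β₁ = 80.31/0.789 = 101.79 mm.
From the linear strain diagram with ε_cu = 0.003: ε_t = 0.003 (d − c)/c = 0.003 × (655 − 101.79)/101.79 = 0.0163.
Since ε_t ≥ 0.005, the section is tension-controlled.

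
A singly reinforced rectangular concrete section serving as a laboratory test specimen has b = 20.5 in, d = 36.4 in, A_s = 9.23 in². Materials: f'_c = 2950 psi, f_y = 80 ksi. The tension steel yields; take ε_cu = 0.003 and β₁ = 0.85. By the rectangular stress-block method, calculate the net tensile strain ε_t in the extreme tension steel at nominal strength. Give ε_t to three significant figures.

a = A_s f_y/(0.85 f'_c b) = 14.365 in.
β₁ = 0.85, so c = a/β₁ = 14.365/0.85 = 16.900 in.
From the linear strain diagram with ε_cu = 0.003: ε_t = 0.003 (d − c)/c = 0.003 × (36.4 − 16.900)/16.900 = 0.00346.
ε_t < 0.004 — the section is over-reinforced for flexure under ACI limits.

ε_t ≈ 0.00346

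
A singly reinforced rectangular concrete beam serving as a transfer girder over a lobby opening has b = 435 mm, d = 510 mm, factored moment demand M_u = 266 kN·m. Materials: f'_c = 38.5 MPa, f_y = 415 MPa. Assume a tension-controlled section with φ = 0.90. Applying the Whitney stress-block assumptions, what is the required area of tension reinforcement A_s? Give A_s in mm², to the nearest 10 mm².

M_n = M_u/φ = 266/0.90 = 295.556 kN·m.
With M_n = 0.85 f'_c a b (d − a/2), solve the quadratic for a:
a = d − √(d² − 2M_n/(0.85 f'_c b)) = 510 − √(510² − 2 × 295.556×10⁶/(0.85 × 38.5 × 435)) = 42.48 mm.
A_s = 0.85 f'_c a b / f_y = 0.85 × 38.5 × 42.48 × 435 / 415 = 1457.2 mm².

A_s ≈ 1460 mm²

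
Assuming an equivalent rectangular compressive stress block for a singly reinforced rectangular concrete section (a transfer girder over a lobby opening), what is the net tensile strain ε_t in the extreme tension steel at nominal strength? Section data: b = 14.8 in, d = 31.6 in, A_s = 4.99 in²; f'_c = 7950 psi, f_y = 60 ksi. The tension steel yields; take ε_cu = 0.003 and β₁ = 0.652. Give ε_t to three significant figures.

ε_t ≈ 0.0176

a = A_s f_y/(0.85 f'_c b) = 2.994 in.
β₁ = 0.652, so c = a/β₁ = 2.994/0.652 = 4.592 in.
From the linear strain diagram with ε_cu = 0.003: ε_t = 0.003 (d − c)/c = 0.003 × (31.6 − 4.592)/4.592 = 0.0176.
Since ε_t ≥ 0.005, the section is tension-controlled.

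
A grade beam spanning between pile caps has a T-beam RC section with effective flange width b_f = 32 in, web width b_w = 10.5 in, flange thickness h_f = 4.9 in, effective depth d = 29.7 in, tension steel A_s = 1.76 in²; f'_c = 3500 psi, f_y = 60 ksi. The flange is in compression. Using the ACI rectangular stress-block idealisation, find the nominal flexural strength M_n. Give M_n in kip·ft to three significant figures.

M_n ≈ 256 kip·ft

Tension: T = A_s f_y = 1.76 × 60 = 105.6 kips.
Try a within the flange: a = T/(0.85 f'_c b_f) = 105.6/(0.85 × 3.5 × 32) = 1.109 in.
Since a = 1.109 ≤ h_f = 4.9 in, the stress block lies entirely in the flange; analyse as a rectangular beam of width b_f.
M_n = T(d − a/2) = 105.6 × (29.7 − 0.5545) = 3077.8 kip·in.
M_n = 3077.8/12 = 256.48 kip·ft.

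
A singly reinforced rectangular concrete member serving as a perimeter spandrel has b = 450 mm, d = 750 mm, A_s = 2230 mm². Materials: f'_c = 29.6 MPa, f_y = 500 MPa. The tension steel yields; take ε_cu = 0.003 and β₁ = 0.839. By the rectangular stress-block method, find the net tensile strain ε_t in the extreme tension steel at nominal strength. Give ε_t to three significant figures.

a = A_s f_y/(0.85 f'_c b) = 98.48 mm.
β₁ = 0.839, so c = a/β₁ = 98.48/0.839 = 117.38 mm.
From the linear strain diagram with ε_cu = 0.003: ε_t = 0.003 (d − c)/c = 0.003 × (750 − 117.38)/117.38 = 0.0162.
Since ε_t ≥ 0.005, the section is tension-controlled.

ε_t ≈ 0.0162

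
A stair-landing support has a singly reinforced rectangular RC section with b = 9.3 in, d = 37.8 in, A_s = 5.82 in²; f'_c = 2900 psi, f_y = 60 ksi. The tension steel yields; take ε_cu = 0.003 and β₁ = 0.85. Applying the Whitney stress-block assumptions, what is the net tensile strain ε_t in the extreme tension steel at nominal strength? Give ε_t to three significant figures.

ε_t ≈ 0.00333

a = A_s f_y/(0.85 f'_c b) = 15.233 in.
β₁ = 0.85, so c = a/β₁ = 15.233/0.85 = 17.921 in.
From the linear strain diagram with ε_cu = 0.003: ε_t = 0.003 (d − c)/c = 0.003 × (37.8 − 17.921)/17.921 = 0.00333.
ε_t < 0.004 — the section is over-reinforced for flexure under ACI limits.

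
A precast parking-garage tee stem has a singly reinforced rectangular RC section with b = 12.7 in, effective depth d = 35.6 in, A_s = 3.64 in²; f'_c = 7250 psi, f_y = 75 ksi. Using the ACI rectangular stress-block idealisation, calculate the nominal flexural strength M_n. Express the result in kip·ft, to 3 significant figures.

T = A_s f_y = 3.64 × 75 = 273 kips.
a = T/(0.85 f'_c b) = 273/(0.85 × 7.25 × 12.7) = 3.488 in.
M_n = T(d − a/2) = 273 × (35.6 − 1.744) = 9242.7 kip·in = 9242.7/12 = 770.23 kip·ft.

M_n ≈ 770 kip·ft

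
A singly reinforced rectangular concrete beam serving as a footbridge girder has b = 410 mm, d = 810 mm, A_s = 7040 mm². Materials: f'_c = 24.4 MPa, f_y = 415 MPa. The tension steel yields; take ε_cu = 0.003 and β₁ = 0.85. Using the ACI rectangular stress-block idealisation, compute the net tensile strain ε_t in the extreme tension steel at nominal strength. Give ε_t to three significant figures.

a = A_s f_y/(0.85 f'_c b) = 343.58 mm.
β₁ = 0.85, so c = a/β₁ = 343.58/0.85 = 404.21 mm.
From the linear strain diagram with ε_cu = 0.003: ε_t = 0.003 (d − c)/c = 0.003 × (810 − 404.21)/404.21 = 0.00301.
ε_t < 0.004 — the section is over-reinforced for flexure under ACI limits.

ε_t ≈ 0.00301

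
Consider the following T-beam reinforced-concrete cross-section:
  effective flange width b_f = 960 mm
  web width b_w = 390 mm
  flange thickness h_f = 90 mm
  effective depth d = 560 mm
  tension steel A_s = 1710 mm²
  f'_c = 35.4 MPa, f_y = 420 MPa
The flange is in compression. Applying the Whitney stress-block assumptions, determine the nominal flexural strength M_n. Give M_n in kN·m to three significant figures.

M_n ≈ 393 kN·m

Tension: T = A_s f_y = 1710 × 420 = 718200 N.
Try a within the flange: a = T/(0.85 f'_c b_f) = 718200/(0.85 × 35.4 × 960) = 24.86 mm.
Since a = 24.86 ≤ h_f = 90 mm, the stress block lies entirely in the flange; analyse as a rectangular beam of width b_f.
M_n = T(d − a/2) = 718200 × (560 − 12.43) = 393.26 × 10⁶ N·mm.
M_n = 393.26 kN·m.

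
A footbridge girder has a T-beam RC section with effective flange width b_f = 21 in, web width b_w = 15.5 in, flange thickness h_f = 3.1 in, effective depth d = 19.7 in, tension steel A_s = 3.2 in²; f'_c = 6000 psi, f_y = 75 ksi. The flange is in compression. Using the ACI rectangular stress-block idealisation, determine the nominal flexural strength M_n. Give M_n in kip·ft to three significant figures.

Tension: T = A_s f_y = 3.2 × 75 = 240 kips.
Try a within the flange: a = T/(0.85 f'_c b_f) = 240/(0.85 × 6 × 21) = 2.241 in.
Since a = 2.241 ≤ h_f = 3.1 in, the stress block lies entirely in the flange; analyse as a rectangular beam of width b_f.
M_n = T(d − a/2) = 240 × (19.7 − 1.1205) = 4459.1 kip·in.
M_n = 4459.1/12 = 371.59 kip·ft.

M_n ≈ 372 kip·ft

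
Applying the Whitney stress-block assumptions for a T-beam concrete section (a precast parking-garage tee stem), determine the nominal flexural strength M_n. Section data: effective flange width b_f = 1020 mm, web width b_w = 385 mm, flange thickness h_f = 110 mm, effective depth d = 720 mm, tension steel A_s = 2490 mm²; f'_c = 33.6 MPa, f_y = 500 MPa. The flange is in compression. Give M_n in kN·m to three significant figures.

Tension: T = A_s f_y = 2490 × 500 = 1245000 N.
Try a within the flange: a = T/(0.85 f'_c b_f) = 1245000/(0.85 × 33.6 × 1020) = 42.74 mm.
Since a = 42.74 ≤ h_f = 110 mm, the stress block lies entirely in the flange; analyse as a rectangular beam of width b_f.
M_n = T(d − a/2) = 1245000 × (720 − 21.37) = 869.79 × 10⁶ N·mm.
M_n = 869.79 kN·m.

M_n ≈ 870 kN·m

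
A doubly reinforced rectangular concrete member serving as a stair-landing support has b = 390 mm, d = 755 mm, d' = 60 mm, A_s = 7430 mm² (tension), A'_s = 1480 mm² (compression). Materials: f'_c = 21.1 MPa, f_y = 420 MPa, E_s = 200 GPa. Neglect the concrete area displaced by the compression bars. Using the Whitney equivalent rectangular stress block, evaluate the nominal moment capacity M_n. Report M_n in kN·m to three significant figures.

M_n ≈ 1870 kN·m

Assume both tension and compression steel yield.
Net tension couple steel: A_s − A'_s = 5950 mm².
a = (A_s − A'_s) f_y / (0.85 f'_c b) = 2499000/(0.85 × 21.1 × 390) = 357.27 mm.
c = a/β₁ = 357.27/0.85 = 420.32 mm; ε'_s = 0.003(c − d')/c = 0.0026 ≥ f_y/E_s = 0.0021, so compression steel does yield.
M_n = (A_s − A'_s) f_y (d − a/2) + A'_s f_y (d − d') = [2499000 × (755 − 178.635) + 621600 × (755 − 60)] × 10⁻⁶ = 1440.34 + 432.01 = 1872.35 kN·m.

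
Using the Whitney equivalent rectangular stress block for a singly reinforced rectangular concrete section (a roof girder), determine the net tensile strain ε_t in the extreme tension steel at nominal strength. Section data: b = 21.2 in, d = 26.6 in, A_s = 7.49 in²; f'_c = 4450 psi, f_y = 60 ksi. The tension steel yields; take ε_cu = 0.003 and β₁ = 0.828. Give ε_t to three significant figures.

a = A_s f_y/(0.85 f'_c b) = 5.604 in.
β₁ = 0.828, so c = a/β₁ = 5.604/0.828 = 6.768 in.
From the linear strain diagram with ε_cu = 0.003: ε_t = 0.003 (d − c)/c = 0.003 × (26.6 − 6.768)/6.768 = 0.00879.
Since ε_t ≥ 0.005, the section is tension-controlled.

ε_t ≈ 0.00879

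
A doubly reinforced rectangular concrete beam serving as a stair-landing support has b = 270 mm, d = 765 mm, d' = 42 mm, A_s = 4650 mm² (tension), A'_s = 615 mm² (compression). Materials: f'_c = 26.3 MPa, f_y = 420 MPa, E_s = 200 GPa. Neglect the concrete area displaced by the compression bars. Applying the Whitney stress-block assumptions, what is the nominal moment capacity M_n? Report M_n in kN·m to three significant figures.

M_n ≈ 1250 kN·m

Assume both tension and compression steel yield.
Net tension couple steel: A_s − A'_s = 4035 mm².
a = (A_s − A'_s) f_y / (0.85 f'_c b) = 1694700/(0.85 × 26.3 × 270) = 280.77 mm.
c = a/β₁ = 280.77/0.85 = 330.32 mm; ε'_s = 0.003(c − d')/c = 0.0026 ≥ f_y/E_s = 0.0021, so compression steel does yield.
M_n = (A_s − A'_s) f_y (d − a/2) + A'_s f_y (d − d') = [1694700 × (765 − 140.385) + 258300 × (765 − 42)] × 10⁻⁶ = 1058.54 + 186.75 = 1245.29 kN·m.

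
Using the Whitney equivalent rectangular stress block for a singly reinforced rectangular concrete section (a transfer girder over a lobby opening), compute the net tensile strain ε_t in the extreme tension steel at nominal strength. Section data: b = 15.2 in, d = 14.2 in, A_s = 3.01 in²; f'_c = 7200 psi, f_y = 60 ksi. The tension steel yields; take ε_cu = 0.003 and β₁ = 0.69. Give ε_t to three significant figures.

ε_t ≈ 0.0121

a = A_s f_y/(0.85 f'_c b) = 1.941 in.
β₁ = 0.69, so c = a/β₁ = 1.941/0.69 = 2.813 in.
From the linear strain diagram with ε_cu = 0.003: ε_t = 0.003 (d − c)/c = 0.003 × (14.2 − 2.813)/2.813 = 0.0121.
Since ε_t ≥ 0.005, the section is tension-controlled.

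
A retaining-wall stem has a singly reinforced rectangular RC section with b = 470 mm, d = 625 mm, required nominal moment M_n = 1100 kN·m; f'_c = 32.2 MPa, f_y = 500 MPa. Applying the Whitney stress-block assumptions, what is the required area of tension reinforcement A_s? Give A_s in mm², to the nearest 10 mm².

A_s ≈ 4020 mm²

With M_n = 0.85 f'_c a b (d − a/2), solve the quadratic for a:
a = d − √(d² − 2M_n/(0.85 f'_c b)) = 625 − √(625² − 2 × 1100×10⁶/(0.85 × 32.2 × 470)) = 156.38 mm.
A_s = 0.85 f'_c a b / f_y = 0.85 × 32.2 × 156.38 × 470 / 500 = 4023.3 mm².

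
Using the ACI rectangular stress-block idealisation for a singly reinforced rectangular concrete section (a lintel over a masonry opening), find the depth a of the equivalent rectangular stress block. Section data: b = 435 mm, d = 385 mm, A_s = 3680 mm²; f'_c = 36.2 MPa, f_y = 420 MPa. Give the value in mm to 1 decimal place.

T = A_s f_y = 3680 × 420 = 1545600 N = 1545.6 kN.
Setting C = 0.85 f'_c a b equal to T: a = 1545600/(0.85 × 36.2 × 435) = 115.5 mm.

a ≈ 115.5 mm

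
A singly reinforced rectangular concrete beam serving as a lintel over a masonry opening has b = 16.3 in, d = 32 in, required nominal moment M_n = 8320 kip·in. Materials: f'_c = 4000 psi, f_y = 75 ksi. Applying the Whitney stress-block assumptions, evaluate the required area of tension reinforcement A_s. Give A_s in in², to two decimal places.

A_s ≈ 3.77 in²

From M_n = 0.85 f'_c a b (d − a/2):
a = d − √(d² − 2M_n/(0.85 f'_c b)) = 32 − √(32² − 2 × 8320/(0.85 × 4 × 16.3)) = 5.097 in.
A_s = 0.85 f'_c a b / f_y = 0.85 × 4 × 5.097 × 16.3 / 75 = 3.766 in².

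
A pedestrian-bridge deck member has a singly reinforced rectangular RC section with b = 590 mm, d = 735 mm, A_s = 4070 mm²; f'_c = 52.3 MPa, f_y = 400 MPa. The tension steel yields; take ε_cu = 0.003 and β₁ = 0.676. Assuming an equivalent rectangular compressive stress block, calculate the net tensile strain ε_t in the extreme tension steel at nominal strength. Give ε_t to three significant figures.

ε_t ≈ 0.0210

a = A_s f_y/(0.85 f'_c b) = 62.07 mm.
β₁ = 0.676, so c = a/β₁ = 62.07/0.676 = 91.82 mm.
From the linear strain diagram with ε_cu = 0.003: ε_t = 0.003 (d − c)/c = 0.003 × (735 − 91.82)/91.82 = 0.0210.
Since ε_t ≥ 0.005, the section is tension-controlled.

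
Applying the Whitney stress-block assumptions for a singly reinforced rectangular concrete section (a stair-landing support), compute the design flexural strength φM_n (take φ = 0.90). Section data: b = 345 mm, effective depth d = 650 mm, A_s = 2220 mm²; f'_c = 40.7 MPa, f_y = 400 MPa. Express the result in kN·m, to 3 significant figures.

T = A_s f_y = 2220 × 400 = 888000 N = 888 kN.
From C = T: a = T/(0.85 f'_c b) = 888000/(0.85 × 40.7 × 345) = 74.40 mm.
M_n = T(d − a/2) = 888 kN × (650 − 37.2) mm = 544.17 kN·m.
φM_n = 0.90 × 544.17 = 489.75 kN·m.

φM_n ≈ 490 kN·m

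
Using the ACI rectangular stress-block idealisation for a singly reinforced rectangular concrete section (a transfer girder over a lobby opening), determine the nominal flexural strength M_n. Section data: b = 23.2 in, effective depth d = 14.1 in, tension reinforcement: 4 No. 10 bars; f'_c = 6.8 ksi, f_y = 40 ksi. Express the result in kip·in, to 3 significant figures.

A_s = 4 × 1.27 = 5.08 in².
T = A_s f_y = 5.08 × 40 = 203.2 kips.
a = T/(0.85 f'_c b) = 203.2/(0.85 × 6.8 × 23.2) = 1.515 in.
M_n = T(d − a/2) = 203.2 × (14.1 − 0.7575) = 2711.2 kip·in.

M_n ≈ 2710 kip·in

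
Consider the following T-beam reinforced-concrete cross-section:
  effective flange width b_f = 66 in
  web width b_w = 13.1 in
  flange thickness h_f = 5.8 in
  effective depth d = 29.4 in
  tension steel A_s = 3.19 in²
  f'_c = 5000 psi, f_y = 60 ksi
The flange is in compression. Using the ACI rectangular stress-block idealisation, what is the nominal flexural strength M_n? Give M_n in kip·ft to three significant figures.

M_n ≈ 463 kip·ft

Tension: T = A_s f_y = 3.19 × 60 = 191.4 kips.
Try a within the flange: a = T/(0.85 f'_c b_f) = 191.4/(0.85 × 5 × 66) = 0.682 in.
Since a = 0.682 ≤ h_f = 5.8 in, the stress block lies entirely in the flange; analyse as a rectangular beam of width b_f.
M_n = T(d − a/2) = 191.4 × (29.4 − 0.341) = 5561.9 kip·in.
M_n = 5561.9/12 = 463.49 kip·ft.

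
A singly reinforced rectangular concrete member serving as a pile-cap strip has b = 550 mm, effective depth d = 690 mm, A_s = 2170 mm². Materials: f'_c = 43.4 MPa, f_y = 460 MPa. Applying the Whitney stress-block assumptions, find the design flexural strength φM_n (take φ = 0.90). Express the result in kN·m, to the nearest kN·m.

φM_n ≈ 598 kN·m

T = A_s f_y = 2170 × 460 = 998200 N = 998.2 kN.
From C = T: a = T/(0.85 f'_c b) = 998200/(0.85 × 43.4 × 550) = 49.20 mm.
M_n = T(d − a/2) = 998.2 kN × (690 − 24.6) mm = 664.20 kN·m.
φM_n = 0.90 × 664.20 = 597.78 kN·m.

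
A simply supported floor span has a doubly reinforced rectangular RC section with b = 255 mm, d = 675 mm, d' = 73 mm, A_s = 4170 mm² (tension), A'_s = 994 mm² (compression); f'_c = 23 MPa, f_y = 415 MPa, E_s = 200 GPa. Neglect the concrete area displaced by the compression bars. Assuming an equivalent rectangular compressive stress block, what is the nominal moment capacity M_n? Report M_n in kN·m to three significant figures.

Assume both tension and compression steel yield.
Net tension couple steel: A_s − A'_s = 3176 mm².
a = (A_s − A'_s) f_y / (0.85 f'_c b) = 1318040/(0.85 × 23 × 255) = 264.39 mm.
c = a/β₁ = 264.39/0.85 = 311.05 mm; ε'_s = 0.003(c − d')/c = 0.0023 ≥ f_y/E_s = 0.0021, so compression steel does yield.
M_n = (A_s − A'_s) f_y (d − a/2) + A'_s f_y (d − d') = [1318040 × (675 − 132.195) + 412510 × (675 − 73)] × 10⁻⁶ = 715.44 + 248.33 = 963.77 kN·m.

M_n ≈ 964 kN·m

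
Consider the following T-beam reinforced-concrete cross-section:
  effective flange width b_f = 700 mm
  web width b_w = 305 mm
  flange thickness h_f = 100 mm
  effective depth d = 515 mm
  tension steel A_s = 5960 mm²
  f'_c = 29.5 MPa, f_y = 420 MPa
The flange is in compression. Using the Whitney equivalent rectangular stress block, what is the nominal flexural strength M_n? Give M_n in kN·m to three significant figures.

Tension: T = A_s f_y = 5960 × 420 = 2503200 N.
Try a within the flange: a = T/(0.85 f'_c b_f) = 2503200/(0.85 × 29.5 × 700) = 142.61 mm.
a = 142.61 > h_f = 100 mm: the block extends into the web. Split into flange-overhang and web parts.
C_f = 0.85 f'_c (b_f − b_w) h_f = 0.85 × 29.5 × (700 − 305) × 100 = 990463 N.
Remaining web compression depth: a_w = (T − C_f)/(0.85 f'_c b_w) = (2503200 − 990463)/(0.85 × 29.5 × 305) = 197.80 mm.
M_n = C_f(d − h_f/2) + (T − C_f)(d − a_w/2) = 990463 × (515 − 50) + 1512737 × (515 − 98.9) = 460.57 + 629.45 = 1090.02 × 10⁶ N·mm.
M_n = 1090.02 kN·m.

M_n ≈ 1090 kN·m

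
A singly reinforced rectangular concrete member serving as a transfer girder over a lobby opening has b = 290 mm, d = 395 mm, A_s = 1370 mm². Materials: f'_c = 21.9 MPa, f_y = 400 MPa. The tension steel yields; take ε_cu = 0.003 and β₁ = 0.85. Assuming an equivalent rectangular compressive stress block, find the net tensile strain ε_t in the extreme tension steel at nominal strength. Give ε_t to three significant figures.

ε_t ≈ 0.00692

a = A_s f_y/(0.85 f'_c b) = 101.51 mm.
β₁ = 0.85, so c = a/β₁ = 101.51/0.85 = 119.42 mm.
From the linear strain diagram with ε_cu = 0.003: ε_t = 0.003 (d − c)/c = 0.003 × (395 − 119.42)/119.42 = 0.00692.
Since ε_t ≥ 0.005, the section is tension-controlled.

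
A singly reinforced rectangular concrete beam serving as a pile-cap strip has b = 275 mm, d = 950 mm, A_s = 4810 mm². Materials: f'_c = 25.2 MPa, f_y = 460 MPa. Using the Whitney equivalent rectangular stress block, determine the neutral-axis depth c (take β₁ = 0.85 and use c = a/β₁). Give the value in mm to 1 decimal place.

T = A_s f_y = 4810 × 460 = 2212600 N = 2212.6 kN.
Setting C = 0.85 f'_c a b equal to T: a = 2212600/(0.85 × 25.2 × 275) = 375.622 mm.
With β₁ = 0.85, c = a/β₁ = 375.622/0.85 = 441.9 mm.

c ≈ 441.9 mm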